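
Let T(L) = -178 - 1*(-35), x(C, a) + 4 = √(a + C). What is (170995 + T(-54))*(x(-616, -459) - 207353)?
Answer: -35427358164 + 854260*I*√43 ≈ -3.5427e+10 + 5.6018e+6*I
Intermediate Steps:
x(C, a) = -4 + √(C + a) (x(C, a) = -4 + √(a + C) = -4 + √(C + a))
T(L) = -143 (T(L) = -178 + 35 = -143)
(170995 + T(-54))*(x(-616, -459) - 207353) = (170995 - 143)*((-4 + √(-616 - 459)) - 207353) = 170852*((-4 + √(-1075)) - 207353) = 170852*((-4 + 5*I*√43) - 207353) = 170852*(-207357 + 5*I*√43) = -35427358164 + 854260*I*√43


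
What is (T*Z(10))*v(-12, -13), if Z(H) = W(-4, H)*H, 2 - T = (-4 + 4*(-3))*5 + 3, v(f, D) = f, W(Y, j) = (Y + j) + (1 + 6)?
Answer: -123240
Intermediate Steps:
W(Y, j) = 7 + Y + j (W(Y, j) = (Y + j) + 7 = 7 + Y + j)
T = 79 (T = 2 - ((-4 + 4*(-3))*5 + 3) = 2 - ((-4 - 12)*5 + 3) = 2 - (-16*5 + 3) = 2 - (-80 + 3) = 2 - 1*(-77) = 2 + 77 = 79)
Z(H) = H*(3 + H) (Z(H) = (7 - 4 + H)*H = (3 + H)*H = H*(3 + H))
(T*Z(10))*v(-12, -13) = (79*(10*(3 + 10)))*(-12) = (79*(10*13))*(-12) = (79*130)*(-12) = 10270*(-12) = -123240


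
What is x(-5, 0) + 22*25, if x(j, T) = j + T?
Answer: 545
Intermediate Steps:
x(j, T) = T + j
x(-5, 0) + 22*25 = (0 - 5) + 22*25 = -5 + 550 = 545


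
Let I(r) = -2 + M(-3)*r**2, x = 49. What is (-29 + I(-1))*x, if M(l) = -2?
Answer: -1617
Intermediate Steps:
I(r) = -2 - 2*r**2
(-29 + I(-1))*x = (-29 + (-2 - 2*(-1)**2))*49 = (-29 + (-2 - 2*1))*49 = (-29 + (-2 - 2))*49 = (-29 - 4)*49 = -33*49 = -1617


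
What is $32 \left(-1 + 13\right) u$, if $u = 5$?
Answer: $1920$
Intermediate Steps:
$32 \left(-1 + 13\right) u = 32 \left(-1 + 13\right) 5 = 32 \cdot 12 \cdot 5 = 384 \cdot 5 = 1920$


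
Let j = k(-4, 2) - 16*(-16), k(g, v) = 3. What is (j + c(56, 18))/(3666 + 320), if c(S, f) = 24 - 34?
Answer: 249/3986 ≈ 0.062469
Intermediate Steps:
c(S, f) = -10
j = 259 (j = 3 - 16*(-16) = 3 + 256 = 259)
(j + c(56, 18))/(3666 + 320) = (259 - 10)/(3666 + 320) = 249/3986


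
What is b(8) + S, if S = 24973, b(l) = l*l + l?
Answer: 25045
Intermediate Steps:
b(l) = l + l**2 (b(l) = l**2 + l = l + l**2)
b(8) + S = 8*(1 + 8) + 24973 = 8*9 + 24973 = 72 + 24973 = 25045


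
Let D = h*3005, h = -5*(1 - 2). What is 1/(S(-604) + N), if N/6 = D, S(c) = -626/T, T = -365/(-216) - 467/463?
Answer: 68123/6078683442 ≈ 1.1207e-5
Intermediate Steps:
h = 5 (h = -5*(-1) = 5)
T = 68123/100008 (T = -365*(-1/216) - 467*1/463 = 365/216 - 467/463 = 68123/100008 ≈ 0.68118)
S(c) = -62605008/68123 (S(c) = -626/68123/100008 = -626*100008/68123 = -62605008/68123)
D = 15025 (D = 5*3005 = 15025)
N = 90150 (N = 6*15025 = 90150)
1/(S(-604) + N) = 1/(-62605008/68123 + 90150) = 1/(6078683442/68123) = 68123/6078683442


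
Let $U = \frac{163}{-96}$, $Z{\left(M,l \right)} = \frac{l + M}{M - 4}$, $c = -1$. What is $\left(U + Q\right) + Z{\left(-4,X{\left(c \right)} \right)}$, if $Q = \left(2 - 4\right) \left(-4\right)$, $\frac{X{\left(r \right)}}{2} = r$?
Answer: $\frac{677}{96} \approx 7.0521$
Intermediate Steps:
$X{\left(r \right)} = 2 r$
$Q = 8$ ($Q = \left(-2\right) \left(-4\right) = 8$)
$Z{\left(M,l \right)} = \frac{M + l}{-4 + M}$
$U = - \frac{163}{96}$ ($U = 163 \left(- \frac{1}{96}\right) = - \frac{163}{96} \approx -1.6979$)
$\left(U + Q\right) + Z{\left(-4,X{\left(c \right)} \right)} = \left(- \frac{163}{96} + 8\right) + \frac{-4 + 2 \left(-1\right)}{-4 - 4} = \frac{605}{96} + \frac{-4 - 2}{-8} = \frac{605}{96} - - \frac{3}{4} = \frac{605}{96} + \frac{3}{4} = \frac{677}{96}$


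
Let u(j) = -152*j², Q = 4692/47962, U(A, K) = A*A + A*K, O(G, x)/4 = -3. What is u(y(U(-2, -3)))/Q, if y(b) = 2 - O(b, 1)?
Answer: -357220976/1173 ≈ -3.0454e+5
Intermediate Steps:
O(G, x) = -12 (O(G, x) = 4*(-3) = -12)
U(A, K) = A² + A*K
y(b) = 14 (y(b) = 2 - 1*(-12) = 2 + 12 = 14)
Q = 2346/23981 (Q = 4692*(1/47962) = 2346/23981 ≈ 0.097827)
u(y(U(-2, -3)))/Q = (-152*14²)/(2346/23981) = -152*196*(23981/2346) = -29792*23981/2346 = -357220976/1173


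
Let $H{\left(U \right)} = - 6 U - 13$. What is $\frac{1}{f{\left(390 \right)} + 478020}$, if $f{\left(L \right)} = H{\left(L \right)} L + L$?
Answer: $- \frac{1}{439260} \approx -2.2766 \cdot 10^{-6}$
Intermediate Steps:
$H{\left(U \right)} = -13 - 6 U$
$f{\left(L \right)} = L + L \left(-13 - 6 L\right)$ ($f{\left(L \right)} = \left(-13 - 6 L\right) L + L = L \left(-13 - 6 L\right) + L = L + L \left(-13 - 6 L\right)$)
$\frac{1}{f{\left(390 \right)} + 478020} = \frac{1}{\left(-6\right) 390 \left(2 + 390\right) + 478020} = \frac{1}{\left(-6\right) 390 \cdot 392 + 478020} = \frac{1}{-917280 + 478020} = \frac{1}{-439260} = - \frac{1}{439260}$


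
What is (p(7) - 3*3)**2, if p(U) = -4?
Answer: 169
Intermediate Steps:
(p(7) - 3*3)**2 = (-4 - 3*3)**2 = (-4 - 9)**2 = (-13)**2 = 169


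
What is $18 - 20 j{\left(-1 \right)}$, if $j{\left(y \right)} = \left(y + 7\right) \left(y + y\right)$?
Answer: $258$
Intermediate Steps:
$j{\left(y \right)} = 2 y \left(7 + y\right)$ ($j{\left(y \right)} = \left(7 + y\right) 2 y = 2 y \left(7 + y\right)$)
$18 - 20 j{\left(-1 \right)} = 18 - 20 \cdot 2 \left(-1\right) \left(7 - 1\right) = 18 - 20 \cdot 2 \left(-1\right) 6 = 18 - -240 = 18 + 240 = 258$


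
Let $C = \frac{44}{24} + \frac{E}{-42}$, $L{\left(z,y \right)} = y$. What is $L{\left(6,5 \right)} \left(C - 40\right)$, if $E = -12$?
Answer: $- \frac{7955}{42} \approx -189.4$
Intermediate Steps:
$C = \frac{89}{42}$ ($C = \frac{44}{24} - \frac{12}{-42} = 44 \cdot \frac{1}{24} - - \frac{2}{7} = \frac{11}{6} + \frac{2}{7} = \frac{89}{42} \approx 2.119$)
$L{\left(6,5 \right)} \left(C - 40\right) = 5 \left(\frac{89}{42} - 40\right) = 5 \left(- \frac{1591}{42}\right) = - \frac{7955}{42}$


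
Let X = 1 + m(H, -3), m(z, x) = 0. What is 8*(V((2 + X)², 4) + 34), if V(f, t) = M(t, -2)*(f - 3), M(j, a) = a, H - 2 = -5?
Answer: 176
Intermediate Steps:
H = -3 (H = 2 - 5 = -3)
X = 1 (X = 1 + 0 = 1)
V(f, t) = 6 - 2*f (V(f, t) = -2*(f - 3) = -2*(-3 + f) = 6 - 2*f)
8*(V((2 + X)², 4) + 34) = 8*((6 - 2*(2 + 1)²) + 34) = 8*((6 - 2*3²) + 34) = 8*((6 - 2*9) + 34) = 8*((6 - 18) + 34) = 8*(-12 + 34) = 8*22 = 176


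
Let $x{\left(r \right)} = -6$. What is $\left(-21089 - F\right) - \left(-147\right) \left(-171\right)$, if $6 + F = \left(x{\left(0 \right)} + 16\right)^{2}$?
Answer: $-46320$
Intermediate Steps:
$F = 94$ ($F = -6 + \left(-6 + 16\right)^{2} = -6 + 10^{2} = -6 + 100 = 94$)
$\left(-21089 - F\right) - \left(-147\right) \left(-171\right) = \left(-21089 - 94\right) - \left(-147\right) \left(-171\right) = \left(-21089 - 94\right) - 25137 = -21183 - 25137 = -46320$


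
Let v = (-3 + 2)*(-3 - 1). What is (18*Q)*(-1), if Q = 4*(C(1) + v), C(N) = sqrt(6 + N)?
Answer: -288 - 72*sqrt(7) ≈ -478.49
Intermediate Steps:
v = 4 (v = -1*(-4) = 4)
Q = 16 + 4*sqrt(7) (Q = 4*(sqrt(6 + 1) + 4) = 4*(sqrt(7) + 4) = 4*(4 + sqrt(7)) = 16 + 4*sqrt(7) ≈ 26.583)
(18*Q)*(-1) = (18*(16 + 4*sqrt(7)))*(-1) = (288 + 72*sqrt(7))*(-1) = -288 - 72*sqrt(7)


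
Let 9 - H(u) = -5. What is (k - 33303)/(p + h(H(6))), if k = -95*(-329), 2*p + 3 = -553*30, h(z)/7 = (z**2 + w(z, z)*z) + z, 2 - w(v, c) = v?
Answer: 4096/16005 ≈ 0.25592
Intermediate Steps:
H(u) = 14 (H(u) = 9 - 1*(-5) = 9 + 5 = 14)
w(v, c) = 2 - v
h(z) = 7*z + 7*z**2 + 7*z*(2 - z) (h(z) = 7*((z**2 + (2 - z)*z) + z) = 7*((z**2 + z*(2 - z)) + z) = 7*(z + z**2 + z*(2 - z)) = 7*z + 7*z**2 + 7*z*(2 - z))
p = -16593/2 (p = -3/2 + (-553*30)/2 = -3/2 + (1/2)*(-16590) = -3/2 - 8295 = -16593/2 ≈ -8296.5)
k = 31255
(k - 33303)/(p + h(H(6))) = (31255 - 33303)/(-16593/2 + 21*14) = -2048/(-16593/2 + 294) = -2048/(-16005/2) = -2048*(-2/16005) = 4096/16005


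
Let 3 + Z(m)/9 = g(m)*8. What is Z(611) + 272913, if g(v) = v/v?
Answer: 272958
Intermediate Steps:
g(v) = 1
Z(m) = 45 (Z(m) = -27 + 9*(1*8) = -27 + 9*8 = -27 + 72 = 45)
Z(611) + 272913 = 45 + 272913 = 272958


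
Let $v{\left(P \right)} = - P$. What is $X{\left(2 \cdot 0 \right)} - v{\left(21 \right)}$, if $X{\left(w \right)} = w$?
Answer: $21$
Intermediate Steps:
$X{\left(2 \cdot 0 \right)} - v{\left(21 \right)} = 2 \cdot 0 - \left(-1\right) 21 = 0 - -21 = 0 + 21 = 21$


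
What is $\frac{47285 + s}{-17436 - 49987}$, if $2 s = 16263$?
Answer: $- \frac{110833}{134846} \approx -0.82192$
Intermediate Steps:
$s = \frac{16263}{2}$ ($s = \frac{1}{2} \cdot 16263 = \frac{16263}{2} \approx 8131.5$)
$\frac{47285 + s}{-17436 - 49987} = \frac{47285 + \frac{16263}{2}}{-17436 - 49987} = \frac{110833}{2 \left(-67423\right)} = \frac{110833}{2} \left(- \frac{1}{67423}\right) = - \frac{110833}{134846}$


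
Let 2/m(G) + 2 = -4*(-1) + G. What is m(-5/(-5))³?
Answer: 8/27 ≈ 0.29630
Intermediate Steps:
m(G) = 2/(2 + G) (m(G) = 2/(-2 + (-4*(-1) + G)) = 2/(-2 + (4 + G)) = 2/(2 + G))
m(-5/(-5))³ = (2/(2 - 5/(-5)))³ = (2/(2 - 5*(-⅕)))³ = (2/(2 + 1))³ = (2/3)³ = (2*(⅓))³ = (⅔)³ = 8/27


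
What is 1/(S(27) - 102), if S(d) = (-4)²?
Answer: -1/86 ≈ -0.011628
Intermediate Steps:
S(d) = 16
1/(S(27) - 102) = 1/(16 - 102) = 1/(-86) = -1/86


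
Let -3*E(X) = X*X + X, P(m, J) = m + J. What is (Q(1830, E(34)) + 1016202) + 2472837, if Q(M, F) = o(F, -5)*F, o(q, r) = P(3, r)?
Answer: 10469497/3 ≈ 3.4898e+6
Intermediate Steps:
P(m, J) = J + m
E(X) = -X/3 - X²/3 (E(X) = -(X*X + X)/3 = -(X² + X)/3 = -(X + X²)/3 = -X/3 - X²/3)
o(q, r) = 3 + r (o(q, r) = r + 3 = 3 + r)
Q(M, F) = -2*F (Q(M, F) = (3 - 5)*F = -2*F)
(Q(1830, E(34)) + 1016202) + 2472837 = (-(-2)*34*(1 + 34)/3 + 1016202) + 2472837 = (-(-2)*34*35/3 + 1016202) + 2472837 = (-2*(-1190/3) + 1016202) + 2472837 = (2380/3 + 1016202) + 2472837 = 3050986/3 + 2472837 = 10469497/3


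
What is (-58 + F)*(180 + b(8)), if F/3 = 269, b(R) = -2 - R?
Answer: 127330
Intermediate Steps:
F = 807 (F = 3*269 = 807)
(-58 + F)*(180 + b(8)) = (-58 + 807)*(180 + (-2 - 1*8)) = 749*(180 + (-2 - 8)) = 749*(180 - 10) = 749*170 = 127330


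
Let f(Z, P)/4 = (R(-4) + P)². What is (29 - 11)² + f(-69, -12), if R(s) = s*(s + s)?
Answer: 1924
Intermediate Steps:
R(s) = 2*s² (R(s) = s*(2*s) = 2*s²)
f(Z, P) = 4*(32 + P)² (f(Z, P) = 4*(2*(-4)² + P)² = 4*(2*16 + P)² = 4*(32 + P)²)
(29 - 11)² + f(-69, -12) = (29 - 11)² + 4*(32 - 12)² = 18² + 4*20² = 324 + 4*400 = 324 + 1600 = 1924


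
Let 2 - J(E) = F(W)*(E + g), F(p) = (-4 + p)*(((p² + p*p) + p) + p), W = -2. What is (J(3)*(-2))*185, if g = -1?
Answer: -18500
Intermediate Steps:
F(p) = (-4 + p)*(2*p + 2*p²) (F(p) = (-4 + p)*(((p² + p²) + p) + p) = (-4 + p)*((2*p² + p) + p) = (-4 + p)*((p + 2*p²) + p) = (-4 + p)*(2*p + 2*p²))
J(E) = -22 + 24*E (J(E) = 2 - 2*(-2)*(-4 + (-2)² - 3*(-2))*(E - 1) = 2 - 2*(-2)*(-4 + 4 + 6)*(-1 + E) = 2 - 2*(-2)*6*(-1 + E) = 2 - (-24)*(-1 + E) = 2 - (24 - 24*E) = 2 + (-24 + 24*E) = -22 + 24*E)
(J(3)*(-2))*185 = ((-22 + 24*3)*(-2))*185 = ((-22 + 72)*(-2))*185 = (50*(-2))*185 = -100*185 = -18500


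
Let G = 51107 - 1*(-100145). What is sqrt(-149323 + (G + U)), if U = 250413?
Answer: 3*sqrt(28038) ≈ 502.34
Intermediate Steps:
G = 151252 (G = 51107 + 100145 = 151252)
sqrt(-149323 + (G + U)) = sqrt(-149323 + (151252 + 250413)) = sqrt(-149323 + 401665) = sqrt(252342) = 3*sqrt(28038)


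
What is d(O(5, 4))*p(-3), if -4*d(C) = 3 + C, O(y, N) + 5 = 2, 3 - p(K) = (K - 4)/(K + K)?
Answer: 0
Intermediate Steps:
p(K) = 3 - (-4 + K)/(2*K) (p(K) = 3 - (K - 4)/(K + K) = 3 - (-4 + K)/(2*K))
O(y, N) = -3 (O(y, N) = -5 + 2 = -3)
d(C) = -¾ - C/4 (d(C) = -(3 + C)/4 = -¾ - C/4)
d(O(5, 4))*p(-3) = (-¾ - ¼*(-3))*(5/2 + 2/(-3)) = (-¾ + ¾)*(5/2 + 2*(-⅓)) = 0*(5/2 - ⅔) = 0*(11/6) = 0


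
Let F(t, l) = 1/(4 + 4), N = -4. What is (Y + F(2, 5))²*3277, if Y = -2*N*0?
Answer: 3277/64 ≈ 51.203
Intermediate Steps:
Y = 0 (Y = -2*(-4)*0 = 8*0 = 0)
F(t, l) = ⅛ (F(t, l) = 1/8 = ⅛)
(Y + F(2, 5))²*3277 = (0 + ⅛)²*3277 = (⅛)²*3277 = (1/64)*3277 = 3277/64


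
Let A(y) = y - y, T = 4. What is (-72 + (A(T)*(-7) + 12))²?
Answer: 3600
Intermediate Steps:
A(y) = 0
(-72 + (A(T)*(-7) + 12))² = (-72 + (0*(-7) + 12))² = (-72 + (0 + 12))² = (-72 + 12)² = (-60)² = 3600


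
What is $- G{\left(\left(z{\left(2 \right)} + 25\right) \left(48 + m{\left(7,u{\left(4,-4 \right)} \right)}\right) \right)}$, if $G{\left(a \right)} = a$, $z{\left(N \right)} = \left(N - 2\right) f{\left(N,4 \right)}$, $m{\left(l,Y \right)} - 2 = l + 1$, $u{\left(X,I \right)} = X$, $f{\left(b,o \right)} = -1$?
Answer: $-1450$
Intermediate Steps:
$m{\left(l,Y \right)} = 3 + l$ ($m{\left(l,Y \right)} = 2 + \left(l + 1\right) = 2 + \left(1 + l\right) = 3 + l$)
$z{\left(N \right)} = 2 - N$ ($z{\left(N \right)} = \left(N - 2\right) \left(-1\right) = \left(-2 + N\right) \left(-1\right) = 2 - N$)
$- G{\left(\left(z{\left(2 \right)} + 25\right) \left(48 + m{\left(7,u{\left(4,-4 \right)} \right)}\right) \right)} = - \left(\left(2 - 2\right) + 25\right) \left(48 + \left(3 + 7\right)\right) = - \left(\left(2 - 2\right) + 25\right) \left(48 + 10\right) = - \left(0 + 25\right) 58 = - 25 \cdot 58 = \left(-1\right) 1450 = -1450$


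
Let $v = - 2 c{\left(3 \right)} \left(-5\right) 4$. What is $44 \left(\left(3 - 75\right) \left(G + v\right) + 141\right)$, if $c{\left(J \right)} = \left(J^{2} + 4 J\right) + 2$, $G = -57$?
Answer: $-2727780$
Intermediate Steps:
$c{\left(J \right)} = 2 + J^{2} + 4 J$
$v = 920$ ($v = - 2 \left(2 + 3^{2} + 4 \cdot 3\right) \left(-5\right) 4 = - 2 \left(2 + 9 + 12\right) \left(-5\right) 4 = \left(-2\right) 23 \left(-5\right) 4 = \left(-46\right) \left(-5\right) 4 = 230 \cdot 4 = 920$)
$44 \left(\left(3 - 75\right) \left(G + v\right) + 141\right) = 44 \left(\left(3 - 75\right) \left(-57 + 920\right) + 141\right) = 44 \left(\left(-72\right) 863 + 141\right) = 44 \left(-62136 + 141\right) = 44 \left(-61995\right) = -2727780$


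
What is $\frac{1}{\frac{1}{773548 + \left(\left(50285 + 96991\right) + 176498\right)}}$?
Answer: $1097322$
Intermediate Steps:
$\frac{1}{\frac{1}{773548 + \left(\left(50285 + 96991\right) + 176498\right)}} = \frac{1}{\frac{1}{773548 + \left(147276 + 176498\right)}} = \frac{1}{\frac{1}{773548 + 323774}} = \frac{1}{\frac{1}{1097322}} = 1097322$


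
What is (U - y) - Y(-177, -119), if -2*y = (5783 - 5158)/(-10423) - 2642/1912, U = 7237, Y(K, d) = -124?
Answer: 146681353853/19928776 ≈ 7360.3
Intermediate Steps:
y = 14366283/19928776 (y = -((5783 - 5158)/(-10423) - 2642/1912)/2 = -(625*(-1/10423) - 2642*1/1912)/2 = -(-625/10423 - 1321/956)/2 = -1/2*(-14366283/9964388) = 14366283/19928776 ≈ 0.72088)
(U - y) - Y(-177, -119) = (7237 - 1*14366283/19928776) - 1*(-124) = (7237 - 14366283/19928776) + 124 = 144210185629/19928776 + 124 = 146681353853/19928776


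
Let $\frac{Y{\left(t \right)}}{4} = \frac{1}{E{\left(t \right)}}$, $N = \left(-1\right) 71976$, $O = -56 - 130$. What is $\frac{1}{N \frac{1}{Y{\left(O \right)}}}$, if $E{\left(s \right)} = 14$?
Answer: $- \frac{1}{251916} \approx -3.9696 \cdot 10^{-6}$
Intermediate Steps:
$O = -186$
$N = -71976$
$Y{\left(t \right)} = \frac{2}{7}$ ($Y{\left(t \right)} = \frac{4}{14} = 4 \cdot \frac{1}{14} = \frac{2}{7}$)
$\frac{1}{N \frac{1}{Y{\left(O \right)}}} = \frac{1}{\left(-71976\right) \frac{1}{\frac{2}{7}}} = \frac{1}{\left(-71976\right) \frac{7}{2}} = \frac{1}{-251916} = - \frac{1}{251916}$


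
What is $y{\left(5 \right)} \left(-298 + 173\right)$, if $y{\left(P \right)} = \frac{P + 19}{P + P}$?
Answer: $-300$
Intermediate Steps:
$y{\left(P \right)} = \frac{19 + P}{2 P}$
$y{\left(5 \right)} \left(-298 + 173\right) = \frac{19 + 5}{2 \cdot 5} \left(-298 + 173\right) = \frac{1}{2} \cdot \frac{1}{5} \cdot 24 \left(-125\right) = \frac{12}{5} \left(-125\right) = -300$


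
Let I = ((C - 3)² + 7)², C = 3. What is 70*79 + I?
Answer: 5579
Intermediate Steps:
I = 49 (I = ((3 - 3)² + 7)² = (0² + 7)² = (0 + 7)² = 7² = 49)
70*79 + I = 70*79 + 49 = 5530 + 49 = 5579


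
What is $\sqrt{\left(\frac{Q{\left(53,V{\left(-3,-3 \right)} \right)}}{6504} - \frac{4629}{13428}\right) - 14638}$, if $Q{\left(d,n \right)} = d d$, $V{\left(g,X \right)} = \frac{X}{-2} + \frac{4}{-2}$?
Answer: $\frac{i \sqrt{21537629130473610}}{1212996} \approx 120.99 i$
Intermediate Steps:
$V{\left(g,X \right)} = -2 - \frac{X}{2}$ ($V{\left(g,X \right)} = X \left(- \frac{1}{2}\right) + 4 \left(- \frac{1}{2}\right) = - \frac{X}{2} - 2 = -2 - \frac{X}{2}$)
$Q{\left(d,n \right)} = d^{2}$
$\sqrt{\left(\frac{Q{\left(53,V{\left(-3,-3 \right)} \right)}}{6504} - \frac{4629}{13428}\right) - 14638} = \sqrt{\left(\frac{53^{2}}{6504} - \frac{4629}{13428}\right) - 14638} = \sqrt{\left(2809 \cdot \frac{1}{6504} - \frac{1543}{4476}\right) - 14638} = \sqrt{\left(\frac{2809}{6504} - \frac{1543}{4476}\right) - 14638} = \sqrt{\frac{211451}{2425992} - 14638} = \sqrt{- \frac{35511459445}{2425992}} = \frac{i \sqrt{21537629130473610}}{1212996}$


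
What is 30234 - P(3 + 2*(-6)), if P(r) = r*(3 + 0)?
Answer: 30261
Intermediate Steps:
P(r) = 3*r (P(r) = r*3 = 3*r)
30234 - P(3 + 2*(-6)) = 30234 - 3*(3 + 2*(-6)) = 30234 - 3*(3 - 12) = 30234 - 3*(-9) = 30234 - 1*(-27) = 30234 + 27 = 30261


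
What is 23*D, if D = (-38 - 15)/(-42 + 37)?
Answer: 1219/5 ≈ 243.80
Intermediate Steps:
D = 53/5 (D = -53/(-5) = -53*(-⅕) = 53/5 ≈ 10.600)
23*D = 23*(53/5) = 1219/5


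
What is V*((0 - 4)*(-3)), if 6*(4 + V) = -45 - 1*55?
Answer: -248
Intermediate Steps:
V = -62/3 (V = -4 + (-45 - 1*55)/6 = -4 + (-45 - 55)/6 = -4 + (1/6)*(-100) = -4 - 50/3 = -62/3 ≈ -20.667)
V*((0 - 4)*(-3)) = -62*(0 - 4)*(-3)/3 = -(-248)*(-3)/3 = -62/3*12 = -248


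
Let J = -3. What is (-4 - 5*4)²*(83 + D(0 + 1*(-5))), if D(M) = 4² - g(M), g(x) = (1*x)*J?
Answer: 48384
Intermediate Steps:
g(x) = -3*x (g(x) = (1*x)*(-3) = x*(-3) = -3*x)
D(M) = 16 + 3*M (D(M) = 4² - (-3)*M = 16 + 3*M)
(-4 - 5*4)²*(83 + D(0 + 1*(-5))) = (-4 - 5*4)²*(83 + (16 + 3*(0 + 1*(-5)))) = (-4 - 20)²*(83 + (16 + 3*(0 - 5))) = (-24)²*(83 + (16 + 3*(-5))) = 576*(83 + (16 - 15)) = 576*(83 + 1) = 576*84 = 48384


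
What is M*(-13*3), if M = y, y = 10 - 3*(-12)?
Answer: -1794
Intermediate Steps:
y = 46 (y = 10 + 36 = 46)
M = 46
M*(-13*3) = 46*(-13*3) = 46*(-39) = -1794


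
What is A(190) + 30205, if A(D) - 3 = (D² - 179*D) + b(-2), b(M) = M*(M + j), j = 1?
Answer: 32300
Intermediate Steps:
b(M) = M*(1 + M) (b(M) = M*(M + 1) = M*(1 + M))
A(D) = 5 + D² - 179*D (A(D) = 3 + ((D² - 179*D) - 2*(1 - 2)) = 3 + ((D² - 179*D) - 2*(-1)) = 3 + ((D² - 179*D) + 2) = 3 + (2 + D² - 179*D) = 5 + D² - 179*D)
A(190) + 30205 = (5 + 190² - 179*190) + 30205 = (5 + 36100 - 34010) + 30205 = 2095 + 30205 = 32300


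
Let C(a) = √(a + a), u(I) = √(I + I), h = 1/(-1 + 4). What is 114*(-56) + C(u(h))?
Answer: -6384 + 6^(¾)/3 ≈ -6382.7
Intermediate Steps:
h = ⅓ (h = 1/3 = ⅓ ≈ 0.33333)
u(I) = √2*√I (u(I) = √(2*I) = √2*√I)
C(a) = √2*√a (C(a) = √(2*a) = √2*√a)
114*(-56) + C(u(h)) = 114*(-56) + √2*√(√2*√(⅓)) = -6384 + √2*√(√2*(√3/3)) = -6384 + √2*√(√6/3) = -6384 + √2*(2^(¼)*3^(¾)/3) = -6384 + 6^(¾)/3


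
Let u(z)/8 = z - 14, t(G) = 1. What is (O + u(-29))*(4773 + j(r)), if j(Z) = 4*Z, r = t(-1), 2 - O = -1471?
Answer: 5393233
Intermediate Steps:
O = 1473 (O = 2 - 1*(-1471) = 2 + 1471 = 1473)
r = 1
u(z) = -112 + 8*z (u(z) = 8*(z - 14) = 8*(-14 + z) = -112 + 8*z)
(O + u(-29))*(4773 + j(r)) = (1473 + (-112 + 8*(-29)))*(4773 + 4*1) = (1473 + (-112 - 232))*(4773 + 4) = (1473 - 344)*4777 = 1129*4777 = 5393233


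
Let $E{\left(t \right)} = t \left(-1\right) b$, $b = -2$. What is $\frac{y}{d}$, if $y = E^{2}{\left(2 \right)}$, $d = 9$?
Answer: $\frac{16}{9} \approx 1.7778$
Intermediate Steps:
$E{\left(t \right)} = 2 t$ ($E{\left(t \right)} = t \left(-1\right) \left(-2\right) = - t \left(-2\right) = 2 t$)
$y = 16$ ($y = \left(2 \cdot 2\right)^{2} = 4^{2} = 16$)
$\frac{y}{d} = \frac{1}{9} \cdot 16 = \frac{16}{9}$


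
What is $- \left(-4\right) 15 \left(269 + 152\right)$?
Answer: $25260$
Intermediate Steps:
$- \left(-4\right) 15 \left(269 + 152\right) = - \left(-60\right) 421 = \left(-1\right) \left(-25260\right) = 25260$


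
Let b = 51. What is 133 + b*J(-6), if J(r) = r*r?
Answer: 1969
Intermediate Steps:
J(r) = r**2
133 + b*J(-6) = 133 + 51*(-6)**2 = 133 + 51*36 = 133 + 1836 = 1969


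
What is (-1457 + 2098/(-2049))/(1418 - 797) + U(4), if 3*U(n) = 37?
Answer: 12705800/1272429 ≈ 9.9855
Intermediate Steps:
U(n) = 37/3 (U(n) = (⅓)*37 = 37/3)
(-1457 + 2098/(-2049))/(1418 - 797) + U(4) = (-1457 + 2098/(-2049))/(1418 - 797) + 37/3 = (-1457 + 2098*(-1/2049))/621 + 37/3 = (-1457 - 2098/2049)*(1/621) + 37/3 = -2987491/2049*1/621 + 37/3 = -2987491/1272429 + 37/3 = 12705800/1272429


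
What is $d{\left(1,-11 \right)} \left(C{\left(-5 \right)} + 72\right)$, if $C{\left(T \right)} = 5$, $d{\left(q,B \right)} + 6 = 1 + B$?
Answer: $-1232$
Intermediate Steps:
$d{\left(q,B \right)} = -5 + B$ ($d{\left(q,B \right)} = -6 + \left(1 + B\right) = -5 + B$)
$d{\left(1,-11 \right)} \left(C{\left(-5 \right)} + 72\right) = \left(-5 - 11\right) \left(5 + 72\right) = \left(-16\right) 77 = -1232$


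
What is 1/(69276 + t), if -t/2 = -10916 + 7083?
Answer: 1/76942 ≈ 1.2997e-5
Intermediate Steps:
t = 7666 (t = -2*(-10916 + 7083) = -2*(-3833) = 7666)
1/(69276 + t) = 1/(69276 + 7666) = 1/76942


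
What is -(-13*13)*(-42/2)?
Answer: -3549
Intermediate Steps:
-(-13*13)*(-42/2) = -(-169)*(-42*½) = -(-169)*(-21) = -1*3549 = -3549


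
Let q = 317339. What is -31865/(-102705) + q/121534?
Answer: 7292996581/2496429894 ≈ 2.9214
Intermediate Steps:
-31865/(-102705) + q/121534 = -31865/(-102705) + 317339/121534 = -31865*(-1/102705) + 317339*(1/121534) = 6373/20541 + 317339/121534 = 7292996581/2496429894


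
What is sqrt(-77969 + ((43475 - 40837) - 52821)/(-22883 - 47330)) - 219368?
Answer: -219368 + 3*I*sqrt(42708127717398)/70213 ≈ -2.1937e+5 + 279.23*I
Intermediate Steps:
sqrt(-77969 + ((43475 - 40837) - 52821)/(-22883 - 47330)) - 219368 = sqrt(-77969 + (2638 - 52821)/(-70213)) - 219368 = sqrt(-77969 - 50183*(-1/70213)) - 219368 = sqrt(-77969 + 50183/70213) - 219368 = sqrt(-5474387214/70213) - 219368 = 3*I*sqrt(42708127717398)/70213 - 219368 = -219368 + 3*I*sqrt(42708127717398)/70213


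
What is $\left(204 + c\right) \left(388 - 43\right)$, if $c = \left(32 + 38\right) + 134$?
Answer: $140760$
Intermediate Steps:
$c = 204$ ($c = 70 + 134 = 204$)
$\left(204 + c\right) \left(388 - 43\right) = \left(204 + 204\right) \left(388 - 43\right) = 408 \left(388 - 43\right) = 408 \cdot 345 = 140760$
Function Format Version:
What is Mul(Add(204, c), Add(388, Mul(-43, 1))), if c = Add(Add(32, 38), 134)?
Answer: 140760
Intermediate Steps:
c = 204 (c = Add(70, 134) = 204)
Mul(Add(204, c), Add(388, Mul(-43, 1))) = Mul(Add(204, 204), Add(388, Mul(-43, 1))) = Mul(408, Add(388, -43)) = Mul(408, 345) = 140760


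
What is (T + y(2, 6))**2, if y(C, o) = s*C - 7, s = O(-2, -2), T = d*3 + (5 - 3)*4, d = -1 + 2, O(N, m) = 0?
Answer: 16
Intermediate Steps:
d = 1
T = 11 (T = 1*3 + (5 - 3)*4 = 3 + 2*4 = 3 + 8 = 11)
s = 0
y(C, o) = -7 (y(C, o) = 0*C - 7 = 0 - 7 = -7)
(T + y(2, 6))**2 = (11 - 7)**2 = 4**2 = 16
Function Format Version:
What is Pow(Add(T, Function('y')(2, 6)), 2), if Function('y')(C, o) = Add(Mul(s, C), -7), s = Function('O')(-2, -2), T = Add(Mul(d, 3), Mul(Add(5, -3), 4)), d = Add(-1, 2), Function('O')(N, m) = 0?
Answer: 16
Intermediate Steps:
d = 1
T = 11 (T = Add(Mul(1, 3), Mul(Add(5, -3), 4)) = Add(3, Mul(2, 4)) = Add(3, 8) = 11)
s = 0
Function('y')(C, o) = -7 (Function('y')(C, o) = Add(Mul(0, C), -7) = Add(0, -7) = -7)
Pow(Add(T, Function('y')(2, 6)), 2) = Pow(Add(11, -7), 2) = Pow(4, 2) = 16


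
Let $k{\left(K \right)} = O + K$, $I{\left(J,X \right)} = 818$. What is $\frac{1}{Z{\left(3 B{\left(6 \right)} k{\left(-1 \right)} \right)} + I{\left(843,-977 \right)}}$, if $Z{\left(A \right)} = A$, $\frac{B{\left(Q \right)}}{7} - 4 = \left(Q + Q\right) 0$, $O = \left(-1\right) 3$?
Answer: $\frac{1}{482} \approx 0.0020747$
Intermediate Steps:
$O = -3$
$k{\left(K \right)} = -3 + K$
$B{\left(Q \right)} = 28$ ($B{\left(Q \right)} = 28 + 7 \left(Q + Q\right) 0 = 28 + 7 \cdot 2 Q 0 = 28 + 7 \cdot 0 = 28 + 0 = 28$)
$\frac{1}{Z{\left(3 B{\left(6 \right)} k{\left(-1 \right)} \right)} + I{\left(843,-977 \right)}} = \frac{1}{3 \cdot 28 \left(-3 - 1\right) + 818} = \frac{1}{84 \left(-4\right) + 818} = \frac{1}{-336 + 818} = \frac{1}{482}$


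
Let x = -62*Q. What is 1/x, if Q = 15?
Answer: -1/930 ≈ -0.0010753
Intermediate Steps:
x = -930 (x = -62*15 = -930)
1/x = 1/(-930) = -1/930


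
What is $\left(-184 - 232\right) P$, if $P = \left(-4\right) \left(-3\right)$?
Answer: $-4992$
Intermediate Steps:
$P = 12$
$\left(-184 - 232\right) P = \left(-184 - 232\right) 12 = \left(-416\right) 12 = -4992$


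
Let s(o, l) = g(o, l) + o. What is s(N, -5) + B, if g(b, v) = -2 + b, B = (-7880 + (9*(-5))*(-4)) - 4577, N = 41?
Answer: -12197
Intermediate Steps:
B = -12277 (B = (-7880 - 45*(-4)) - 4577 = (-7880 + 180) - 4577 = -7700 - 4577 = -12277)
s(o, l) = -2 + 2*o (s(o, l) = (-2 + o) + o = -2 + 2*o)
s(N, -5) + B = (-2 + 2*41) - 12277 = (-2 + 82) - 12277 = 80 - 12277 = -12197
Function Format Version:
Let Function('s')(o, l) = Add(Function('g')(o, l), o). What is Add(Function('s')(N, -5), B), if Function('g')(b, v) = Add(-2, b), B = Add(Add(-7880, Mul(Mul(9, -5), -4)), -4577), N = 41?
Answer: -12197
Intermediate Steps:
B = -12277 (B = Add(Add(-7880, Mul(-45, -4)), -4577) = Add(Add(-7880, 180), -4577) = Add(-7700, -4577) = -12277)
Function('s')(o, l) = Add(-2, Mul(2, o)) (Function('s')(o, l) = Add(Add(-2, o), o) = Add(-2, Mul(2, o)))
Add(Function('s')(N, -5), B) = Add(Add(-2, Mul(2, 41)), -12277) = Add(Add(-2, 82), -12277) = Add(80, -12277) = -12197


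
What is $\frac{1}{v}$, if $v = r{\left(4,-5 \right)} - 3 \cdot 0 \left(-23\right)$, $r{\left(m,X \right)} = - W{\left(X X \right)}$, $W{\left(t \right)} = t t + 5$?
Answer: $- \frac{1}{630} \approx -0.0015873$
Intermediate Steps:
$W{\left(t \right)} = 5 + t^{2}$ ($W{\left(t \right)} = t^{2} + 5 = 5 + t^{2}$)
$r{\left(m,X \right)} = -5 - X^{4}$ ($r{\left(m,X \right)} = - (5 + \left(X X\right)^{2}) = - (5 + \left(X^{2}\right)^{2}) = - (5 + X^{4}) = -5 - X^{4}$)
$v = -630$ ($v = \left(-5 - \left(-5\right)^{4}\right) - 3 \cdot 0 \left(-23\right) = \left(-5 - 625\right) - 0 = \left(-5 - 625\right) + 0 = -630 + 0 = -630$)
$\frac{1}{v} = \frac{1}{-630} = - \frac{1}{630}$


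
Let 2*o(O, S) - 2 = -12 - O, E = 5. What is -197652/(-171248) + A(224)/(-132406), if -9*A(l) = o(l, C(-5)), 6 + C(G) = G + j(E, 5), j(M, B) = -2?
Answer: 467287223/404897548 ≈ 1.1541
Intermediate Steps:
C(G) = -8 + G (C(G) = -6 + (G - 2) = -6 + (-2 + G) = -8 + G)
o(O, S) = -5 - O/2 (o(O, S) = 1 + (-12 - O)/2 = 1 + (-6 - O/2) = -5 - O/2)
A(l) = 5/9 + l/18 (A(l) = -(-5 - l/2)/9 = 5/9 + l/18)
-197652/(-171248) + A(224)/(-132406) = -197652/(-171248) + (5/9 + (1/18)*224)/(-132406) = -197652*(-1/171248) + (5/9 + 112/9)*(-1/132406) = 7059/6116 + 13*(-1/132406) = 7059/6116 - 13/132406 = 467287223/404897548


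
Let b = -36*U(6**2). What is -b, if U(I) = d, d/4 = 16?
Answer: 2304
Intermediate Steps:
d = 64 (d = 4*16 = 64)
U(I) = 64
b = -2304 (b = -36*64 = -2304)
-b = -1*(-2304) = 2304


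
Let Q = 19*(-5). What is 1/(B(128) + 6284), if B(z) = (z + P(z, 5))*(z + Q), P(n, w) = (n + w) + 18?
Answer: 1/15491 ≈ 6.4554e-5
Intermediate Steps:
P(n, w) = 18 + n + w
Q = -95
B(z) = (-95 + z)*(23 + 2*z) (B(z) = (z + (18 + z + 5))*(z - 95) = (z + (23 + z))*(-95 + z) = (23 + 2*z)*(-95 + z) = (-95 + z)*(23 + 2*z))
1/(B(128) + 6284) = 1/((-2185 - 167*128 + 2*128²) + 6284) = 1/((-2185 - 21376 + 2*16384) + 6284) = 1/((-2185 - 21376 + 32768) + 6284) = 1/(9207 + 6284) = 1/15491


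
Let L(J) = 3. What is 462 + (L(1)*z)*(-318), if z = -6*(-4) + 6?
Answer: -28158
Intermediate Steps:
z = 30 (z = 24 + 6 = 30)
462 + (L(1)*z)*(-318) = 462 + (3*30)*(-318) = 462 + 90*(-318) = 462 - 28620 = -28158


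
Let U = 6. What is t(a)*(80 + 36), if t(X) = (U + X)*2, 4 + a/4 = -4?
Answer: -6032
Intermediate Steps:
a = -32 (a = -16 + 4*(-4) = -16 - 16 = -32)
t(X) = 12 + 2*X (t(X) = (6 + X)*2 = 12 + 2*X)
t(a)*(80 + 36) = (12 + 2*(-32))*(80 + 36) = (12 - 64)*116 = -52*116 = -6032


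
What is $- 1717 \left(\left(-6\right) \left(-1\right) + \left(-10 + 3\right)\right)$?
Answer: $1717$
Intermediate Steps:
$- 1717 \left(\left(-6\right) \left(-1\right) + \left(-10 + 3\right)\right) = - 1717 \left(6 - 7\right) = \left(-1717\right) \left(-1\right) = 1717$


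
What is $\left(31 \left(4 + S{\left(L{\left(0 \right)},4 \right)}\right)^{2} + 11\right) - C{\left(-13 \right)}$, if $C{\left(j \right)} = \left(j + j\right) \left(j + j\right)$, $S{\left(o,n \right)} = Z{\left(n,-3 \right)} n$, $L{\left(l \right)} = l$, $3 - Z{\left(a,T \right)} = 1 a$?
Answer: $-665$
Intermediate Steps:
$Z{\left(a,T \right)} = 3 - a$ ($Z{\left(a,T \right)} = 3 - 1 a = 3 - a$)
$S{\left(o,n \right)} = n \left(3 - n\right)$ ($S{\left(o,n \right)} = \left(3 - n\right) n = n \left(3 - n\right)$)
$C{\left(j \right)} = 4 j^{2}$ ($C{\left(j \right)} = 2 j 2 j = 4 j^{2}$)
$\left(31 \left(4 + S{\left(L{\left(0 \right)},4 \right)}\right)^{2} + 11\right) - C{\left(-13 \right)} = \left(31 \left(4 + 4 \left(3 - 4\right)\right)^{2} + 11\right) - 4 \left(-13\right)^{2} = \left(31 \left(4 + 4 \left(3 - 4\right)\right)^{2} + 11\right) - 4 \cdot 169 = \left(31 \left(4 + 4 \left(-1\right)\right)^{2} + 11\right) - 676 = \left(31 \left(4 - 4\right)^{2} + 11\right) - 676 = \left(31 \cdot 0^{2} + 11\right) - 676 = \left(31 \cdot 0 + 11\right) - 676 = \left(0 + 11\right) - 676 = 11 - 676 = -665$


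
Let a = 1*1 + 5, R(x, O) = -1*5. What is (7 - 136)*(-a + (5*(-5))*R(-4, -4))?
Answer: -15351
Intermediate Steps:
R(x, O) = -5
a = 6 (a = 1 + 5 = 6)
(7 - 136)*(-a + (5*(-5))*R(-4, -4)) = (7 - 136)*(-1*6 + (5*(-5))*(-5)) = -129*(-6 - 25*(-5)) = -129*(-6 + 125) = -129*119 = -15351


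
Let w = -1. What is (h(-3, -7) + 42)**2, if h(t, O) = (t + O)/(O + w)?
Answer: 29929/16 ≈ 1870.6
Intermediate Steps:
h(t, O) = (O + t)/(-1 + O) (h(t, O) = (t + O)/(O - 1) = (O + t)/(-1 + O))
(h(-3, -7) + 42)**2 = ((-7 - 3)/(-1 - 7) + 42)**2 = (-10/(-8) + 42)**2 = (-1/8*(-10) + 42)**2 = (5/4 + 42)**2 = (173/4)**2 = 29929/16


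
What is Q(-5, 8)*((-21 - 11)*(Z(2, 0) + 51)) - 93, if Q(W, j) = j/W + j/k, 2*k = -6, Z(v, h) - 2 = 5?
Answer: 117389/15 ≈ 7825.9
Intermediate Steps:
Z(v, h) = 7 (Z(v, h) = 2 + 5 = 7)
k = -3 (k = (1/2)*(-6) = -3)
Q(W, j) = -j/3 + j/W (Q(W, j) = j/W + j/(-3) = j/W + j*(-1/3) = j/W - j/3 = -j/3 + j/W)
Q(-5, 8)*((-21 - 11)*(Z(2, 0) + 51)) - 93 = (-1/3*8 + 8/(-5))*((-21 - 11)*(7 + 51)) - 93 = (-8/3 + 8*(-1/5))*(-32*58) - 93 = (-8/3 - 8/5)*(-1856) - 93 = -64/15*(-1856) - 93 = 118784/15 - 93 = 117389/15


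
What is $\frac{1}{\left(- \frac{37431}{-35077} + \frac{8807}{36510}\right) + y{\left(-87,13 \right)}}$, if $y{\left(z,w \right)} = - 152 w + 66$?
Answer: $- \frac{1280661270}{2444387496751} \approx -0.00052392$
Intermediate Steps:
$y{\left(z,w \right)} = 66 - 152 w$
$\frac{1}{\left(- \frac{37431}{-35077} + \frac{8807}{36510}\right) + y{\left(-87,13 \right)}} = \frac{1}{\left(- \frac{37431}{-35077} + \frac{8807}{36510}\right) + \left(66 - 1976\right)} = \frac{1}{\left(\left(-37431\right) \left(- \frac{1}{35077}\right) + 8807 \cdot \frac{1}{36510}\right) + \left(66 - 1976\right)} = \frac{1}{\left(\frac{37431}{35077} + \frac{8807}{36510}\right) - 1910} = \frac{1}{\frac{1675528949}{1280661270} - 1910} = \frac{1}{- \frac{2444387496751}{1280661270}} = - \frac{1280661270}{2444387496751}$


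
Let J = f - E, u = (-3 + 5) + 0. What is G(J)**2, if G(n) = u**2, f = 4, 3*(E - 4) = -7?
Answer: 16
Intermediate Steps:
E = 5/3 (E = 4 + (1/3)*(-7) = 4 - 7/3 = 5/3 ≈ 1.6667)
u = 2 (u = 2 + 0 = 2)
J = 7/3 (J = 4 - 1*5/3 = 4 - 5/3 = 7/3 ≈ 2.3333)
G(n) = 4 (G(n) = 2**2 = 4)
G(J)**2 = 4**2 = 16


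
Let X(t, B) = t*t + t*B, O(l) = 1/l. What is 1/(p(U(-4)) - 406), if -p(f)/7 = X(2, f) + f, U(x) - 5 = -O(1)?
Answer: -1/518 ≈ -0.0019305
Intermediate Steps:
U(x) = 4 (U(x) = 5 - 1/1 = 5 - 1*1 = 5 - 1 = 4)
X(t, B) = t² + B*t
p(f) = -28 - 21*f (p(f) = -7*(2*(f + 2) + f) = -7*(2*(2 + f) + f) = -7*((4 + 2*f) + f) = -7*(4 + 3*f) = -28 - 21*f)
1/(p(U(-4)) - 406) = 1/((-28 - 21*4) - 406) = 1/((-28 - 84) - 406) = 1/(-112 - 406) = 1/(-518) = -1/518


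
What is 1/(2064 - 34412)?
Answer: -1/32348 ≈ -3.0914e-5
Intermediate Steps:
1/(2064 - 34412) = 1/(-32348) = -1/32348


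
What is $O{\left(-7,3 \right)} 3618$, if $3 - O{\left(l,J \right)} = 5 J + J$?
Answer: $-54270$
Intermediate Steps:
$O{\left(l,J \right)} = 3 - 6 J$ ($O{\left(l,J \right)} = 3 - \left(5 J + J\right) = 3 - 6 J$)
$O{\left(-7,3 \right)} 3618 = \left(3 - 18\right) 3618 = \left(-15\right) 3618 = -54270$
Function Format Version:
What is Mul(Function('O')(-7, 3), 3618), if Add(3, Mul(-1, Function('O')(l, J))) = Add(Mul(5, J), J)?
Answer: -54270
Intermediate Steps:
Function('O')(l, J) = Add(3, Mul(-6, J)) (Function('O')(l, J) = Add(3, Mul(-1, Add(Mul(5, J), J))) = Add(3, Mul(-1, Mul(6, J))) = Add(3, Mul(-6, J)))
Mul(Function('O')(-7, 3), 3618) = Mul(Add(3, Mul(-6, 3)), 3618) = Mul(Add(3, -18), 3618) = Mul(-15, 3618) = -54270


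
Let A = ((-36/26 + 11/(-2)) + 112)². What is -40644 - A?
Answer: -34944633/676 ≈ -51693.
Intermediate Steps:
A = 7469289/676 (A = ((-36*1/26 + 11*(-½)) + 112)² = ((-18/13 - 11/2) + 112)² = (-179/26 + 112)² = (2733/26)² = 7469289/676 ≈ 11049.)
-40644 - A = -40644 - 1*7469289/676 = -40644 - 7469289/676 = -34944633/676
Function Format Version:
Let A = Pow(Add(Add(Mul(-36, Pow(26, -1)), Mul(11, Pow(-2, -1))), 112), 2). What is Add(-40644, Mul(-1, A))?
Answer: Rational(-34944633, 676) ≈ -51693.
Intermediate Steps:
A = Rational(7469289, 676) (A = Pow(Add(Add(Mul(-36, Rational(1, 26)), Mul(11, Rational(-1, 2))), 112), 2) = Pow(Add(Add(Rational(-18, 13), Rational(-11, 2)), 112), 2) = Pow(Add(Rational(-179, 26), 112), 2) = Pow(Rational(2733, 26), 2) = Rational(7469289, 676) ≈ 11049.)
Add(-40644, Mul(-1, A)) = Add(-40644, Mul(-1, Rational(7469289, 676))) = Add(-40644, Rational(-7469289, 676)) = Rational(-34944633, 676)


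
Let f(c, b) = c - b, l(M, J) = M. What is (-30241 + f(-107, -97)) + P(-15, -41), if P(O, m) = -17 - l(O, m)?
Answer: -30253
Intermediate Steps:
P(O, m) = -17 - O
(-30241 + f(-107, -97)) + P(-15, -41) = (-30241 + (-107 - 1*(-97))) + (-17 - 1*(-15)) = (-30241 + (-107 + 97)) + (-17 + 15) = (-30241 - 10) - 2 = -30251 - 2 = -30253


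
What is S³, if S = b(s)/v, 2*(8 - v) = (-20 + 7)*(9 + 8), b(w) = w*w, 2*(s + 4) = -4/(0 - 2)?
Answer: 216/493039 ≈ 0.00043810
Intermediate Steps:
s = -3 (s = -4 + (-4/(0 - 2))/2 = -4 + (-4/(-2))/2 = -4 + (-4*(-½))/2 = -4 + (½)*2 = -4 + 1 = -3)
b(w) = w²
v = 237/2 (v = 8 - (-20 + 7)*(9 + 8)/2 = 8 - (-13)*17/2 = 8 - ½*(-221) = 8 + 221/2 = 237/2 ≈ 118.50)
S = 6/79 (S = (-3)²/(237/2) = 9*(2/237) = 6/79 ≈ 0.075949)
S³ = (6/79)³ = 216/493039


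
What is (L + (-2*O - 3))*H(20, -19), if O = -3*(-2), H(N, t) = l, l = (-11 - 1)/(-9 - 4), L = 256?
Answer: 2892/13 ≈ 222.46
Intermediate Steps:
l = 12/13 (l = -12/(-13) = -12*(-1/13) = 12/13 ≈ 0.92308)
H(N, t) = 12/13
O = 6
(L + (-2*O - 3))*H(20, -19) = (256 + (-2*6 - 3))*(12/13) = (256 + (-12 - 3))*(12/13) = (256 - 15)*(12/13) = 241*(12/13) = 2892/13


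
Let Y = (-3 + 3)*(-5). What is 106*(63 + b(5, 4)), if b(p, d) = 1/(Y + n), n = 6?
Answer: 20087/3 ≈ 6695.7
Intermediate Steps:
Y = 0 (Y = 0*(-5) = 0)
b(p, d) = ⅙ (b(p, d) = 1/(0 + 6) = 1/6 = ⅙)
106*(63 + b(5, 4)) = 106*(63 + ⅙) = 106*(379/6) = 20087/3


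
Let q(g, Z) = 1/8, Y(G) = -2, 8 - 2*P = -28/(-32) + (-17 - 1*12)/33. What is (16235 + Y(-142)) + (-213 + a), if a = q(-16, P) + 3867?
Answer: 159097/8 ≈ 19887.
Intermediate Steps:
P = 2113/528 (P = 4 - (-28/(-32) + (-17 - 1*12)/33)/2 = 4 - (-28*(-1/32) + (-17 - 12)*(1/33))/2 = 4 - (7/8 - 29*1/33)/2 = 4 - (7/8 - 29/33)/2 = 4 - ½*(-1/264) = 4 + 1/528 = 2113/528 ≈ 4.0019)
q(g, Z) = ⅛
a = 30937/8 (a = ⅛ + 3867 = 30937/8 ≈ 3867.1)
(16235 + Y(-142)) + (-213 + a) = (16235 - 2) + (-213 + 30937/8) = 16233 + 29233/8 = 159097/8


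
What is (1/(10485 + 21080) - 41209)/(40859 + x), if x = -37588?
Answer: -1300762084/103249115 ≈ -12.598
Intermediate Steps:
(1/(10485 + 21080) - 41209)/(40859 + x) = (1/(10485 + 21080) - 41209)/(40859 - 37588) = (1/31565 - 41209)/3271 = (1/31565 - 41209)*(1/3271) = -1300762084/31565*1/3271 = -1300762084/103249115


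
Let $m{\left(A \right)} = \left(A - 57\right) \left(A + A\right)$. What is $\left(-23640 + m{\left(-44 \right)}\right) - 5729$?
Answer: $-20481$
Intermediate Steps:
$m{\left(A \right)} = 2 A \left(-57 + A\right)$ ($m{\left(A \right)} = \left(-57 + A\right) 2 A = 2 A \left(-57 + A\right)$)
$\left(-23640 + m{\left(-44 \right)}\right) - 5729 = \left(-23640 + 2 \left(-44\right) \left(-57 - 44\right)\right) - 5729 = \left(-23640 + 2 \left(-44\right) \left(-101\right)\right) - 5729 = \left(-23640 + 8888\right) - 5729 = -14752 - 5729 = -20481$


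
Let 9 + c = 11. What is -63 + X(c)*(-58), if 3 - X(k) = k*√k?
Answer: -237 + 116*√2 ≈ -72.951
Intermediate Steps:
c = 2 (c = -9 + 11 = 2)
X(k) = 3 - k^(3/2) (X(k) = 3 - k*√k = 3 - k^(3/2))
-63 + X(c)*(-58) = -63 + (3 - 2^(3/2))*(-58) = -63 + (3 - 2*√2)*(-58) = -63 + (-174 + 116*√2) = -237 + 116*√2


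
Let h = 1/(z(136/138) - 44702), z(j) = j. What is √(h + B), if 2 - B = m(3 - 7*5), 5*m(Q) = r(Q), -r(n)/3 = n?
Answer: I*√163629631528210/3084370 ≈ 4.1473*I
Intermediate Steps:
r(n) = -3*n
h = -69/3084370 (h = 1/(136/138 - 44702) = 1/(136*(1/138) - 44702) = 1/(68/69 - 44702) = 1/(-3084370/69) = -69/3084370 ≈ -2.2371e-5)
m(Q) = -3*Q/5 (m(Q) = (-3*Q)/5 = -3*Q/5)
B = -86/5 (B = 2 - (-3)*(3 - 7*5)/5 = 2 - (-3)*(3 - 35)/5 = 2 - (-3)*(-32)/5 = 2 - 1*96/5 = 2 - 96/5 = -86/5 ≈ -17.200)
√(h + B) = √(-69/3084370 - 86/5) = √(-53051233/3084370) = I*√163629631528210/3084370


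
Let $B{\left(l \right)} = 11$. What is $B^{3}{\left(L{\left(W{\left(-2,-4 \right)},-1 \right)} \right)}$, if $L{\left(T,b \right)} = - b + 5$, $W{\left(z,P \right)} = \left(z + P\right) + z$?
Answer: $1331$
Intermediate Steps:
$W{\left(z,P \right)} = P + 2 z$ ($W{\left(z,P \right)} = \left(P + z\right) + z = P + 2 z$)
$L{\left(T,b \right)} = 5 - b$
$B^{3}{\left(L{\left(W{\left(-2,-4 \right)},-1 \right)} \right)} = 11^{3} = 1331$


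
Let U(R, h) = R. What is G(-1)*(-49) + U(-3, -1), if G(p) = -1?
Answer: 46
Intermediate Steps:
G(-1)*(-49) + U(-3, -1) = -1*(-49) - 3 = 49 - 3 = 46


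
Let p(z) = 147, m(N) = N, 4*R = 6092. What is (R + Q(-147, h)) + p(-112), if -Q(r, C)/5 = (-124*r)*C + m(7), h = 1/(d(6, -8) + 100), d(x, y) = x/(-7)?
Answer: 248355/347 ≈ 715.72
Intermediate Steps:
R = 1523 (R = (¼)*6092 = 1523)
d(x, y) = -x/7 (d(x, y) = x*(-⅐) = -x/7)
h = 7/694 (h = 1/(-⅐*6 + 100) = 1/(-6/7 + 100) = 1/(694/7) = 7/694 ≈ 0.010086)
Q(r, C) = -35 + 620*C*r (Q(r, C) = -5*((-124*r)*C + 7) = -5*(-124*C*r + 7) = -5*(7 - 124*C*r) = -35 + 620*C*r)
(R + Q(-147, h)) + p(-112) = (1523 + (-35 + 620*(7/694)*(-147))) + 147 = (1523 + (-35 - 318990/347)) + 147 = (1523 - 331135/347) + 147 = 197346/347 + 147 = 248355/347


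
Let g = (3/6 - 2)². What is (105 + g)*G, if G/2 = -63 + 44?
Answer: -8151/2 ≈ -4075.5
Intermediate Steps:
G = -38 (G = 2*(-63 + 44) = 2*(-19) = -38)
g = 9/4 (g = (3*(⅙) - 2)² = (½ - 2)² = (-3/2)² = 9/4 ≈ 2.2500)
(105 + g)*G = (105 + 9/4)*(-38) = (429/4)*(-38) = -8151/2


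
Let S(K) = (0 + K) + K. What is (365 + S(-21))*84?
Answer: 27132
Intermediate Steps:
S(K) = 2*K (S(K) = K + K = 2*K)
(365 + S(-21))*84 = (365 + 2*(-21))*84 = (365 - 42)*84 = 323*84 = 27132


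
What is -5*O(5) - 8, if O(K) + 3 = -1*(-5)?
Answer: -18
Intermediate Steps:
O(K) = 2 (O(K) = -3 - 1*(-5) = -3 + 5 = 2)
-5*O(5) - 8 = -5*2 - 8 = -10 - 8 = -18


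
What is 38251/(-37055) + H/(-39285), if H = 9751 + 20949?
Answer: -528055807/291141135 ≈ -1.8137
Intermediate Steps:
H = 30700
38251/(-37055) + H/(-39285) = 38251/(-37055) + 30700/(-39285) = 38251*(-1/37055) + 30700*(-1/39285) = -38251/37055 - 6140/7857 = -528055807/291141135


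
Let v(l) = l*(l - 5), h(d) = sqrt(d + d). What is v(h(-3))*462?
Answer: -2772 - 2310*I*sqrt(6) ≈ -2772.0 - 5658.3*I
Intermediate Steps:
h(d) = sqrt(2)*sqrt(d) (h(d) = sqrt(2*d) = sqrt(2)*sqrt(d))
v(l) = l*(-5 + l)
v(h(-3))*462 = ((sqrt(2)*sqrt(-3))*(-5 + sqrt(2)*sqrt(-3)))*462 = ((sqrt(2)*(I*sqrt(3)))*(-5 + sqrt(2)*(I*sqrt(3))))*462 = ((I*sqrt(6))*(-5 + I*sqrt(6)))*462 = (I*sqrt(6)*(-5 + I*sqrt(6)))*462 = 462*I*sqrt(6)*(-5 + I*sqrt(6))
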